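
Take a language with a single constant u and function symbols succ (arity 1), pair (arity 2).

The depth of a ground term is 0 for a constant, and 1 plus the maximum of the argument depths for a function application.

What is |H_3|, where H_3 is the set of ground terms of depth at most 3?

183

Count level by level. With function symbols succ/1, pair/2, the terms of depth ≤ k are the 1 constant together with each function applied to depth-≤(k−1) tuples, so N_k = 1 + N_{k-1} + N_{k-1}^2.
N_0 = 1
N_1 = 1 + 1 + 1^2 = 3
N_2 = 1 + 3 + 3^2 = 13
N_3 = 1 + 13 + 13^2 = 183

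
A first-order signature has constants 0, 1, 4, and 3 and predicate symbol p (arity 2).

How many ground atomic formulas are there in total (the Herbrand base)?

16

With no function symbols, the Herbrand universe is just the 4 constants.
Ground atoms per predicate: p: 4^2 = 16.
Herbrand base size = 16 = 16.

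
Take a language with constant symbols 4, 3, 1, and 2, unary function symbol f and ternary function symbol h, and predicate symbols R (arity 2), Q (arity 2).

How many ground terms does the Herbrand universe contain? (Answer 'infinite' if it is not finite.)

The signature has at least one function symbol (f, arity 1) and at least one constant (4).
Iterating f gives infinitely many distinct ground terms: 4, f(4), f(f(4)), ...
So the Herbrand universe is infinite.

infinite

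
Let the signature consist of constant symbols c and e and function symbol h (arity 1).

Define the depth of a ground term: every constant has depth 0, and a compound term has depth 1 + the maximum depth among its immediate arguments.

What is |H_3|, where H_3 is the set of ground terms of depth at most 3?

8

Let N_k count ground terms of depth at most k. Each non-constant term of depth ≤ k is some function symbol applied to depth-≤(k−1) arguments, giving N_k = 2 + N_{k-1}.
N_0 = 2
N_1 = 2 + 2 = 4
N_2 = 2 + 4 = 6
N_3 = 2 + 6 = 8
Explicitly: c, e, h(c), h(e), h(h(c)), h(h(e)), h(h(h(c))), h(h(h(e))).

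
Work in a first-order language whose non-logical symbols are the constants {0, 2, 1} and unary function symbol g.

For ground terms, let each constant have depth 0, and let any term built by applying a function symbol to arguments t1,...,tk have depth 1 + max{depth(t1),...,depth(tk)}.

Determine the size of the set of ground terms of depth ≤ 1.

Let N_k count ground terms of depth at most k. Each non-constant term of depth ≤ k is some function symbol applied to depth-≤(k−1) arguments, giving N_k = 3 + N_{k-1}.
N_0 = 3
N_1 = 3 + 3 = 6
Explicitly: 0, 2, 1, g(0), g(2), g(1).

6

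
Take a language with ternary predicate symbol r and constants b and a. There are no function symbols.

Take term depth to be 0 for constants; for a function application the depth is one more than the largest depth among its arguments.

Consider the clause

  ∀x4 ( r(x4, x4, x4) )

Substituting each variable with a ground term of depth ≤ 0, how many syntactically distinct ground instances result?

Ground terms of depth ≤ 0:
  With no function symbols every ground term is a constant, so there are exactly 2 ground terms at every depth bound.
  N_0 = 2
  Explicitly: b, a.
So there are 2 ground terms available for substitution.
The variable x4 ranges independently over the available ground terms, and distinct assignments produce distinct instances.
Number of ground instances = 2.

2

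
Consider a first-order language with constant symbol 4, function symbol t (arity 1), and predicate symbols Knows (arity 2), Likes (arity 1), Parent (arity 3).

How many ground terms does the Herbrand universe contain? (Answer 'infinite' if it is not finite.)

infinite

The signature has at least one function symbol (t, arity 1) and at least one constant (4).
Iterating t gives infinitely many distinct ground terms: 4, t(4), t(t(4)), ...
So the Herbrand universe is infinite.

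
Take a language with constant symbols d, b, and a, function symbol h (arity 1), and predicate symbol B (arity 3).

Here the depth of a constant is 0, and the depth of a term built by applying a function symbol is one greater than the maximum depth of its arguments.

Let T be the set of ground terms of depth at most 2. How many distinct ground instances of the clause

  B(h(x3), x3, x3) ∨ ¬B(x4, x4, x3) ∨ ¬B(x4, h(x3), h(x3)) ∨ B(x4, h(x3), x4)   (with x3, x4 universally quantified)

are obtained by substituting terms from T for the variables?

81

Ground terms of depth ≤ 2:
  Write N_k for the number of ground terms of depth ≤ k. A term of depth ≤ k is either a constant or a function symbol applied to arguments of depth ≤ k−1, so N_k = 3 + N_{k-1}.
  N_0 = 3
  N_1 = 3 + 3 = 6
  N_2 = 3 + 6 = 9
So there are 9 ground terms available for substitution.
The body mentions every one of the 2 quantified variables; since ground terms form a free algebra, no two substitutions collapse to the same formula.
Number of ground instances = 9^2 = 81.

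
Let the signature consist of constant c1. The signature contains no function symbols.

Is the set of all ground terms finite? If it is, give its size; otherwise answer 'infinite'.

1

There are no function symbols, so the only ground term is the single constant.
The Herbrand universe is {c1}, finite with 1 element.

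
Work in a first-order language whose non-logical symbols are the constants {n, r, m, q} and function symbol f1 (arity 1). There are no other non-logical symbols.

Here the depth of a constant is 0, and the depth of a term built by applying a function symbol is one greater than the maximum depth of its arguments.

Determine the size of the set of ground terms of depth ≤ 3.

16

Let N_k count ground terms of depth at most k. Each non-constant term of depth ≤ k is some function symbol applied to depth-≤(k−1) arguments, giving N_k = 4 + N_{k-1}.
N_0 = 4
N_1 = 4 + 4 = 8
N_2 = 4 + 8 = 12
N_3 = 4 + 12 = 16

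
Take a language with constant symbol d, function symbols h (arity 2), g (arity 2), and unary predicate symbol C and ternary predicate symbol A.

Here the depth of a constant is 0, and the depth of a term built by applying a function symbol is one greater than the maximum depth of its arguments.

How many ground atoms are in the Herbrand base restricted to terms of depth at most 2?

First count ground terms of depth ≤ 2.
Let N_k count ground terms of depth at most k. Each non-constant term of depth ≤ k is some function symbol applied to depth-≤(k−1) arguments, giving N_k = 1 + N_{k-1}^2 + N_{k-1}^2.
N_0 = 1
N_1 = 1 + 1^2 + 1^2 = 3
N_2 = 1 + 3^2 + 3^2 = 19
So |H| = 19.
A ground atom is a predicate applied to a tuple of terms from H, so the count is the sum over predicates of |H|^arity:
  C: 19;  A: 19^3 = 6859
Total ground atoms: 19 + 6859 = 6878.

6878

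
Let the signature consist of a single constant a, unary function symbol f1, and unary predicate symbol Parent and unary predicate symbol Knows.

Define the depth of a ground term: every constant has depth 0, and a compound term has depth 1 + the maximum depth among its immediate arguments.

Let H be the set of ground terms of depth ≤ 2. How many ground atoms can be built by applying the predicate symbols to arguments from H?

First count ground terms of depth ≤ 2.
Let N_k count ground terms of depth at most k. Each non-constant term of depth ≤ k is some function symbol applied to depth-≤(k−1) arguments, giving N_k = 1 + N_{k-1}.
N_0 = 1
N_1 = 1 + 1 = 2
N_2 = 1 + 2 = 3
Explicitly: a, f1(a), f1(f1(a)).
So |H| = 3.
Ground atoms are formed by filling each argument slot of a predicate with a term from H, so an r-ary predicate gives |H|^r atoms:
  Parent: 3;  Knows: 3
Total ground atoms: 3 + 3 = 6.

6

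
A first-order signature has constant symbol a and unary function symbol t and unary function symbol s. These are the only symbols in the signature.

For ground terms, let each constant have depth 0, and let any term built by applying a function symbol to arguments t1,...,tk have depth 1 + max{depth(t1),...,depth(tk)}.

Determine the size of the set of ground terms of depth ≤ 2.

Count level by level. With function symbols t/1, s/1, the terms of depth ≤ k are the 1 constant together with each function applied to depth-≤(k−1) tuples, so N_k = 1 + N_{k-1} + N_{k-1}.
N_0 = 1
N_1 = 1 + 1 + 1 = 3
N_2 = 1 + 3 + 3 = 7

7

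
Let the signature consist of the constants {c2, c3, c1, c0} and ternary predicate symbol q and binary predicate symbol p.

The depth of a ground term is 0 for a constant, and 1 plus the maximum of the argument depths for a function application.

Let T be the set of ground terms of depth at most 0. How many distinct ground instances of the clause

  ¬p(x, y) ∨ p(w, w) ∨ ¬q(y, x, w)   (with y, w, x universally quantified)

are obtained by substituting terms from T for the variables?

64

Ground terms of depth ≤ 0:
  With no function symbols every ground term is a constant, so there are exactly 4 ground terms at every depth bound.
  N_0 = 4
  Explicitly: c2, c3, c1, c0.
So there are 4 ground terms available for substitution.
Each of y, w, x ranges independently over the available ground terms, and distinct assignments produce distinct instances.
Number of ground instances = 4^3 = 64.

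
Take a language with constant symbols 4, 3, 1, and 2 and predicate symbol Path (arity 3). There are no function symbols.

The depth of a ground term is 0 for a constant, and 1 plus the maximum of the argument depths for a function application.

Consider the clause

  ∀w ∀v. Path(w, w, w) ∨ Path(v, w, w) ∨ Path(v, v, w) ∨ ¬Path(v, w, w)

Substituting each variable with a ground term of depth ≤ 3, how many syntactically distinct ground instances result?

Ground terms of depth ≤ 3:
  With no function symbols every ground term is a constant, so there are exactly 4 ground terms at every depth bound.
  N_0 = 4
  N_1 = 4
  N_2 = 4
  N_3 = 4
  Explicitly: 4, 3, 1, 2.
So there are 4 ground terms available for substitution.
The body mentions every one of the 2 quantified variables; since ground terms form a free algebra, no two substitutions collapse to the same formula.
Number of ground instances = 4^2 = 16.

16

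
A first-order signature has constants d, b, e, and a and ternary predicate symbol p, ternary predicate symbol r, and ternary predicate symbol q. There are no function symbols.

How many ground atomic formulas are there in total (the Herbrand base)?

192

With no function symbols, the Herbrand universe is just the 4 constants.
Ground atoms per predicate: p: 4^3 = 64, r: 4^3 = 64, q: 4^3 = 64.
Herbrand base size = 64 + 64 + 64 = 192.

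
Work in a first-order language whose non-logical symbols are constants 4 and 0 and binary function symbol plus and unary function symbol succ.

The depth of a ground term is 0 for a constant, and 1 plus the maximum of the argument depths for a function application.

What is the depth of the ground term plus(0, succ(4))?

2

depth(succ(4)) = 1 + depth(4) = 1 + 0 = 1
depth(plus(0, succ(4))) = 1 + max(0, 1) = 2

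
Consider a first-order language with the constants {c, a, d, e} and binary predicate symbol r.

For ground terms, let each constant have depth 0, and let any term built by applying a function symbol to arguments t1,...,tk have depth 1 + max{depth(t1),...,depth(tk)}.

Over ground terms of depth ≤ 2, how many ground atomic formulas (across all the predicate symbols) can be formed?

16

First count ground terms of depth ≤ 2.
With no function symbols every ground term is a constant, so there are exactly 4 ground terms at every depth bound.
N_0 = 4
N_1 = 4
N_2 = 4
Explicitly: c, a, d, e.
So |H| = 4.
For each predicate symbol, the number of ground atoms is |H| raised to its arity; summing:
  r: 4^2 = 16
Total ground atoms: 16.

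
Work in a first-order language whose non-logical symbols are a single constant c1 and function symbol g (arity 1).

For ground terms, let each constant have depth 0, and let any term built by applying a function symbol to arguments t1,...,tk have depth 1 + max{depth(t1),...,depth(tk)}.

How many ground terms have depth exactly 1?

1

Write N_k for the number of ground terms of depth ≤ k. A term of depth ≤ k is either a constant or a function symbol applied to arguments of depth ≤ k−1, so N_k = 1 + N_{k-1}.
N_0 = 1
N_1 = 1 + 1 = 2
Terms of depth exactly 1: N_1 − N_0 = 2 − 1 = 1.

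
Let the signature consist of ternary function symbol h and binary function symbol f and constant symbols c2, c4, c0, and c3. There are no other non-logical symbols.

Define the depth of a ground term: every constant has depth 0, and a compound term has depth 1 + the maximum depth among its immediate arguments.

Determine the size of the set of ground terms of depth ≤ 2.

Write N_k for the number of ground terms of depth ≤ k. A term of depth ≤ k is either a constant or a function symbol applied to arguments of depth ≤ k−1, so N_k = 4 + N_{k-1}^3 + N_{k-1}^2.
N_0 = 4
N_1 = 4 + 4^3 + 4^2 = 84
N_2 = 4 + 84^3 + 84^2 = 599764

599764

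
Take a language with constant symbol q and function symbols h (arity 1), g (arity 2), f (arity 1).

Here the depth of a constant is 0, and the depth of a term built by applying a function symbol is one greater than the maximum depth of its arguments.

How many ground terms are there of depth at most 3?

676

Let N_k count ground terms of depth at most k. Each non-constant term of depth ≤ k is some function symbol applied to depth-≤(k−1) arguments, giving N_k = 1 + N_{k-1} + N_{k-1}^2 + N_{k-1}.
N_0 = 1
N_1 = 1 + 1 + 1^2 + 1 = 4
N_2 = 1 + 4 + 4^2 + 4 = 25
N_3 = 1 + 25 + 25^2 + 25 = 676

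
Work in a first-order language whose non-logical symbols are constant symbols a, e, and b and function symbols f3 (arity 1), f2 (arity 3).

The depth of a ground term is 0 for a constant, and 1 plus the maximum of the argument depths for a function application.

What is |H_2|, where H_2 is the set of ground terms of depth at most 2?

Let N_k = |{terms of depth ≤ k}|. Then N_0 = 3 and N_k = 3 + N_{k-1} + N_{k-1}^3 for k ≥ 1 (one summand per function symbol, arity giving the exponent).
N_0 = 3
N_1 = 3 + 3 + 3^3 = 33
N_2 = 3 + 33 + 33^3 = 35973

35973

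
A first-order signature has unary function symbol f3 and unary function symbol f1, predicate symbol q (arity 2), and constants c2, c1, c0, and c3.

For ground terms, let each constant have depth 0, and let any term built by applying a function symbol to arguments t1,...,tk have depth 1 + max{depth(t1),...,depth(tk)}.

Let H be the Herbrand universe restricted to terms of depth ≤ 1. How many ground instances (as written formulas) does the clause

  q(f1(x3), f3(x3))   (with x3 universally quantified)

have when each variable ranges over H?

Ground terms of depth ≤ 1:
  Write N_k for the number of ground terms of depth ≤ k. A term of depth ≤ k is either a constant or a function symbol applied to arguments of depth ≤ k−1, so N_k = 4 + N_{k-1} + N_{k-1}.
  N_0 = 4
  N_1 = 4 + 4 + 4 = 12
So there are 12 ground terms available for substitution.
There is 1 variable to instantiate (x3),  occurring in at least one literal, so different choices give different ground instances.
Number of ground instances = 12.

12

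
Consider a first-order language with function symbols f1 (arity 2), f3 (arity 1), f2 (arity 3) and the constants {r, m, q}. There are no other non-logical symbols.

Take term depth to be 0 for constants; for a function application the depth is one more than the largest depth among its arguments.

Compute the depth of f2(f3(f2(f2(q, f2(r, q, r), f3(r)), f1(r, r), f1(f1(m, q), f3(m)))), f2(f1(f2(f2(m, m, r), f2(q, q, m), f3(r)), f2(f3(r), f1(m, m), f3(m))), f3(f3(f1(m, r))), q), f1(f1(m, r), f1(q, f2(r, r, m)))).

5

depth(f2(r, q, r)) = 1 + max(0, 0, 0) = 1
depth(f3(r)) = 1 + depth(r) = 1 + 0 = 1
depth(f2(q, f2(r, q, r), f3(r))) = 1 + max(0, 1, 1) = 2
depth(f1(r, r)) = 1 + max(0, 0) = 1
depth(f1(m, q)) = 1 + max(0, 0) = 1
depth(f3(m)) = 1 + depth(m) = 1 + 0 = 1
depth(f1(f1(m, q), f3(m))) = 1 + max(1, 1) = 2
depth(f2(f2(q, f2(r, q, r), f3(r)), f1(r, r), f1(f1(m, q), f3(m)))) = 1 + max(2, 1, 2) = 3
depth(f3(f2(f2(q, f2(r, q, r), f3(r)), f1(r, r), f1(f1(m, q), f3(m))))) = 1 + depth(f2(f2(q, f2(r, q, r), f3(r)), f1(r, r), f1(f1(m, q), f3(m)))) = 1 + 3 = 4
depth(f2(m, m, r)) = 1 + max(0, 0, 0) = 1
depth(f2(q, q, m)) = 1 + max(0, 0, 0) = 1
depth(f2(f2(m, m, r), f2(q, q, m), f3(r))) = 1 + max(1, 1, 1) = 2
depth(f1(m, m)) = 1 + max(0, 0) = 1
depth(f2(f3(r), f1(m, m), f3(m))) = 1 + max(1, 1, 1) = 2
depth(f1(f2(f2(m, m, r), f2(q, q, m), f3(r)), f2(f3(r), f1(m, m), f3(m)))) = 1 + max(2, 2) = 3
depth(f1(m, r)) = 1 + max(0, 0) = 1
depth(f3(f1(m, r))) = 1 + depth(f1(m, r)) = 1 + 1 = 2
depth(f3(f3(f1(m, r)))) = 1 + depth(f3(f1(m, r))) = 1 + 2 = 3
depth(f2(f1(f2(f2(m, m, r), f2(q, q, m), f3(r)), f2(f3(r), f1(m, m), f3(m))), f3(f3(f1(m, r))), q)) = 1 + max(3, 3, 0) = 4
depth(f2(r, r, m)) = 1 + max(0, 0, 0) = 1
depth(f1(q, f2(r, r, m))) = 1 + max(0, 1) = 2
depth(f1(f1(m, r), f1(q, f2(r, r, m)))) = 1 + max(1, 2) = 3
depth(f2(f3(f2(f2(q, f2(r, q, r), f3(r)), f1(r, r), f1(f1(m, q), f3(m)))), f2(f1(f2(f2(m, m, r), f2(q, q, m), f3(r)), f2(f3(r), f1(m, m), f3(m))), f3(f3(f1(m, r))), q), f1(f1(m, r), f1(q, f2(r, r, m))))) = 1 + max(4, 4, 3) = 5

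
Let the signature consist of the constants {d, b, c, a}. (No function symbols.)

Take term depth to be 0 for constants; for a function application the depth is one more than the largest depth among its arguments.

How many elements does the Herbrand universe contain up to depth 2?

4

With no function symbols every ground term is a constant, so there are exactly 4 ground terms at every depth bound.
N_0 = 4
N_1 = 4
N_2 = 4
Explicitly: d, b, c, a.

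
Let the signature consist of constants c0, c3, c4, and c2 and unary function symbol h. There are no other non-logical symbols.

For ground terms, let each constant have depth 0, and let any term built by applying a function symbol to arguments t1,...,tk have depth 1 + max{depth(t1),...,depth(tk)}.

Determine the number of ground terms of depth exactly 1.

Count level by level. With function symbols h/1, the terms of depth ≤ k are the 4 constants together with each function applied to depth-≤(k−1) tuples, so N_k = 4 + N_{k-1}.
N_0 = 4
N_1 = 4 + 4 = 8
Terms of depth exactly 1: N_1 − N_0 = 8 − 4 = 4.

4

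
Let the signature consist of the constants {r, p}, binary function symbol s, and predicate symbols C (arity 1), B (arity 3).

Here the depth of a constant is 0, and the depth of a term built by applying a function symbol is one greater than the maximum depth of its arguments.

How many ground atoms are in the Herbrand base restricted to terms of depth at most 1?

First count ground terms of depth ≤ 1.
Count level by level. With function symbols s/2, the terms of depth ≤ k are the 2 constants together with each function applied to depth-≤(k−1) tuples, so N_k = 2 + N_{k-1}^2.
N_0 = 2
N_1 = 2 + 2^2 = 6
Explicitly: r, p, s(r, r), s(r, p), s(p, r), s(p, p).
So |H| = 6.
For each predicate symbol, the number of ground atoms is |H| raised to its arity; summing:
  C: 6;  B: 6^3 = 216
Total ground atoms: 6 + 216 = 222.

222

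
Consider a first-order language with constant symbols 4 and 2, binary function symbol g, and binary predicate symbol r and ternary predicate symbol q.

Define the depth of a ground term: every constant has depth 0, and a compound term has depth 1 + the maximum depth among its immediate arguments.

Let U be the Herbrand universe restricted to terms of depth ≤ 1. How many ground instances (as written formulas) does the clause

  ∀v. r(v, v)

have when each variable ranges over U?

Ground terms of depth ≤ 1:
  Count level by level. With function symbols g/2, the terms of depth ≤ k are the 2 constants together with each function applied to depth-≤(k−1) tuples, so N_k = 2 + N_{k-1}^2.
  N_0 = 2
  N_1 = 2 + 2^2 = 6
  Explicitly: 4, 2, g(4, 4), g(4, 2), g(2, 4), g(2, 2).
So there are 6 ground terms available for substitution.
The body mentions the single quantified variable v; since ground terms form a free algebra, no two substitutions collapse to the same formula.
Number of ground instances = 6.

6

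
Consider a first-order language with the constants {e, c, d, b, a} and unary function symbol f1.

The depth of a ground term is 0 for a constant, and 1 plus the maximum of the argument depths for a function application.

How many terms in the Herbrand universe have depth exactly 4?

5

Let N_k count ground terms of depth at most k. Each non-constant term of depth ≤ k is some function symbol applied to depth-≤(k−1) arguments, giving N_k = 5 + N_{k-1}.
N_0 = 5
N_1 = 5 + 5 = 10
N_2 = 5 + 10 = 15
N_3 = 5 + 15 = 20
N_4 = 5 + 20 = 25
Terms of depth exactly 4: N_4 − N_3 = 25 − 20 = 5.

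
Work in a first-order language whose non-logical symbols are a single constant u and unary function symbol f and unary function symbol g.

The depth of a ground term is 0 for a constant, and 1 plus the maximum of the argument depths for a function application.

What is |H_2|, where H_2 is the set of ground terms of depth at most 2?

Let N_k count ground terms of depth at most k. Each non-constant term of depth ≤ k is some function symbol applied to depth-≤(k−1) arguments, giving N_k = 1 + N_{k-1} + N_{k-1}.
N_0 = 1
N_1 = 1 + 1 + 1 = 3
N_2 = 1 + 3 + 3 = 7
Explicitly: u, f(u), f(f(u)), f(g(u)), g(u), g(f(u)), g(g(u)).

7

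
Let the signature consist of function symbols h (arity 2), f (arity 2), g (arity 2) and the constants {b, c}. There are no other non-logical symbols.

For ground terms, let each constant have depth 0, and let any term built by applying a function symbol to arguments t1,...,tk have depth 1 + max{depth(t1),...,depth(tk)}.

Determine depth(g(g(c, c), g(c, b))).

2

depth(g(c, c)) = 1 + max(0, 0) = 1
depth(g(c, b)) = 1 + max(0, 0) = 1
depth(g(g(c, c), g(c, b))) = 1 + max(1, 1) = 2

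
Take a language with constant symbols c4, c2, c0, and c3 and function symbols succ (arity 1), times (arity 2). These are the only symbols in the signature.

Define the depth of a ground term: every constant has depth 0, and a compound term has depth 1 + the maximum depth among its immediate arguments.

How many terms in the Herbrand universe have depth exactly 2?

Write N_k for the number of ground terms of depth ≤ k. A term of depth ≤ k is either a constant or a function symbol applied to arguments of depth ≤ k−1, so N_k = 4 + N_{k-1} + N_{k-1}^2.
N_0 = 4
N_1 = 4 + 4 + 4^2 = 24
N_2 = 4 + 24 + 24^2 = 604
Terms of depth exactly 2: N_2 − N_1 = 604 − 24 = 580.

580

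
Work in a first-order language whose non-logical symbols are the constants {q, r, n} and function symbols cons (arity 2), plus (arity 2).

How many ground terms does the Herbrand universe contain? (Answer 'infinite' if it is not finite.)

infinite

The signature has at least one function symbol (cons, arity 2) and at least one constant (q).
Iterating cons gives infinitely many distinct ground terms: q, cons(q, q), cons(cons(q, q), cons(q, q)), ...
So the Herbrand universe is infinite.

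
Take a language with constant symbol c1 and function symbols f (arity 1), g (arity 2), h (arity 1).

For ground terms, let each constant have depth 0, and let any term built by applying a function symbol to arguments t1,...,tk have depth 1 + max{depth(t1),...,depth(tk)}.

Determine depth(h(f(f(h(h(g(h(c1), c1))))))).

7

depth(h(c1)) = 1 + depth(c1) = 1 + 0 = 1
depth(g(h(c1), c1)) = 1 + max(1, 0) = 2
depth(h(g(h(c1), c1))) = 1 + depth(g(h(c1), c1)) = 1 + 2 = 3
depth(h(h(g(h(c1), c1)))) = 1 + depth(h(g(h(c1), c1))) = 1 + 3 = 4
depth(f(h(h(g(h(c1), c1))))) = 1 + depth(h(h(g(h(c1), c1)))) = 1 + 4 = 5
depth(f(f(h(h(g(h(c1), c1)))))) = 1 + depth(f(h(h(g(h(c1), c1))))) = 1 + 5 = 6
depth(h(f(f(h(h(g(h(c1), c1))))))) = 1 + depth(f(f(h(h(g(h(c1), c1)))))) = 1 + 6 = 7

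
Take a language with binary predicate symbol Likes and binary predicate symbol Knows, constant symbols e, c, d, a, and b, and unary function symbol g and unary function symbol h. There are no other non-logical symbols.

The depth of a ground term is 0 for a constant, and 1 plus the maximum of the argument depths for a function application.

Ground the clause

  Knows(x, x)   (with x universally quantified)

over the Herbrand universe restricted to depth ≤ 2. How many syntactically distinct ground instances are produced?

35

Ground terms of depth ≤ 2:
  Count level by level. With function symbols g/1, h/1, the terms of depth ≤ k are the 5 constants together with each function applied to depth-≤(k−1) tuples, so N_k = 5 + N_{k-1} + N_{k-1}.
  N_0 = 5
  N_1 = 5 + 5 + 5 = 15
  N_2 = 5 + 15 + 15 = 35
So there are 35 ground terms available for substitution.
The variable x ranges independently over the available ground terms, and distinct assignments produce distinct instances.
Number of ground instances = 35.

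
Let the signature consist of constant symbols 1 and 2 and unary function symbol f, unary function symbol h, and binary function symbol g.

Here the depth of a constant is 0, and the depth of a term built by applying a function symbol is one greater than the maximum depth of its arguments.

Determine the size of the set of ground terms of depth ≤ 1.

10

If N_k denotes the number of depth-≤k ground terms, the 2 constants give N_0 = 2, and each function symbol of arity r contributes N_{k-1}^r new terms at level k: N_k = 2 + N_{k-1} + N_{k-1} + N_{k-1}^2.
N_0 = 2
N_1 = 2 + 2 + 2 + 2^2 = 10
Explicitly: 1, 2, f(1), f(2), h(1), h(2), g(1, 1), g(1, 2), g(2, 1), g(2, 2).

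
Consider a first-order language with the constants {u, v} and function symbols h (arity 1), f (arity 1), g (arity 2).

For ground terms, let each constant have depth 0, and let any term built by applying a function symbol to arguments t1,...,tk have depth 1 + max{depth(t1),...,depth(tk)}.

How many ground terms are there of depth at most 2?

122

Let N_k = |{terms of depth ≤ k}|. Then N_0 = 2 and N_k = 2 + N_{k-1} + N_{k-1} + N_{k-1}^2 for k ≥ 1 (one summand per function symbol, arity giving the exponent).
N_0 = 2
N_1 = 2 + 2 + 2 + 2^2 = 10
N_2 = 2 + 10 + 10 + 10^2 = 122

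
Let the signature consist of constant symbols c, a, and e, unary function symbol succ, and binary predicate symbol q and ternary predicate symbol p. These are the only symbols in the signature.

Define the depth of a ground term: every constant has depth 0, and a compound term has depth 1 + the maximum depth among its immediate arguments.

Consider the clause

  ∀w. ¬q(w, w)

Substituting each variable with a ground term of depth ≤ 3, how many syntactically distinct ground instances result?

Ground terms of depth ≤ 3:
  If N_k denotes the number of depth-≤k ground terms, the 3 constants give N_0 = 3, and each function symbol of arity r contributes N_{k-1}^r new terms at level k: N_k = 3 + N_{k-1}.
  N_0 = 3
  N_1 = 3 + 3 = 6
  N_2 = 3 + 6 = 9
  N_3 = 3 + 9 = 12
So there are 12 ground terms available for substitution.
There is 1 variable to instantiate (w),  occurring in at least one literal, so different choices give different ground instances.
Number of ground instances = 12.

12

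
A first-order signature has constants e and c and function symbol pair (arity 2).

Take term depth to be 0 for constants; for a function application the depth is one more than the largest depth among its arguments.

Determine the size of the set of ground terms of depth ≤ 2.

38

If N_k denotes the number of depth-≤k ground terms, the 2 constants give N_0 = 2, and each function symbol of arity r contributes N_{k-1}^r new terms at level k: N_k = 2 + N_{k-1}^2.
N_0 = 2
N_1 = 2 + 2^2 = 6
N_2 = 2 + 6^2 = 38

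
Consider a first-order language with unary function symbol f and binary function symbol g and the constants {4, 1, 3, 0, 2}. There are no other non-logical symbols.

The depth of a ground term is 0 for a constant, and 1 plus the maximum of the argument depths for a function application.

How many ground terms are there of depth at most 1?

35

Let N_k = |{terms of depth ≤ k}|. Then N_0 = 5 and N_k = 5 + N_{k-1} + N_{k-1}^2 for k ≥ 1 (one summand per function symbol, arity giving the exponent).
N_0 = 5
N_1 = 5 + 5 + 5^2 = 35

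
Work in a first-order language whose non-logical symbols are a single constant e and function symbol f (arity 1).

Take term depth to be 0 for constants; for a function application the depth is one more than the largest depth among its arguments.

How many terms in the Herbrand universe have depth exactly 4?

1

Count level by level. With function symbols f/1, the terms of depth ≤ k are the 1 constant together with each function applied to depth-≤(k−1) tuples, so N_k = 1 + N_{k-1}.
N_0 = 1
N_1 = 1 + 1 = 2
N_2 = 1 + 2 = 3
N_3 = 1 + 3 = 4
N_4 = 1 + 4 = 5
Terms of depth exactly 4: N_4 − N_3 = 5 − 4 = 1.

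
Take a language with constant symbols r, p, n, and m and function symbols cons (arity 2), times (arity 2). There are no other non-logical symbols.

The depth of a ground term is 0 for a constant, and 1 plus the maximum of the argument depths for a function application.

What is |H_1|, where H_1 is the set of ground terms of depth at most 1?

36

Let N_k = |{terms of depth ≤ k}|. Then N_0 = 4 and N_k = 4 + N_{k-1}^2 + N_{k-1}^2 for k ≥ 1 (one summand per function symbol, arity giving the exponent).
N_0 = 4
N_1 = 4 + 4^2 + 4^2 = 36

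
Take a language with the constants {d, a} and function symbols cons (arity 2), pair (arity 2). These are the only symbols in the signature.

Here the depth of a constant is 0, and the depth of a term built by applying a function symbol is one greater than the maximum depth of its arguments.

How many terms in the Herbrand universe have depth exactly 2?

192

Let N_k count ground terms of depth at most k. Each non-constant term of depth ≤ k is some function symbol applied to depth-≤(k−1) arguments, giving N_k = 2 + N_{k-1}^2 + N_{k-1}^2.
N_0 = 2
N_1 = 2 + 2^2 + 2^2 = 10
N_2 = 2 + 10^2 + 10^2 = 202
Terms of depth exactly 2: N_2 − N_1 = 202 − 10 = 192.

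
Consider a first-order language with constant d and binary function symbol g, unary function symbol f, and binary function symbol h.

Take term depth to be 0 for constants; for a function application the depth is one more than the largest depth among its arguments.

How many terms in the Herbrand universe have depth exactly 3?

2739

Count level by level. With function symbols g/2, f/1, h/2, the terms of depth ≤ k are the 1 constant together with each function applied to depth-≤(k−1) tuples, so N_k = 1 + N_{k-1}^2 + N_{k-1} + N_{k-1}^2.
N_0 = 1
N_1 = 1 + 1^2 + 1 + 1^2 = 4
N_2 = 1 + 4^2 + 4 + 4^2 = 37
N_3 = 1 + 37^2 + 37 + 37^2 = 2776
Terms of depth exactly 3: N_3 − N_2 = 2776 − 37 = 2739.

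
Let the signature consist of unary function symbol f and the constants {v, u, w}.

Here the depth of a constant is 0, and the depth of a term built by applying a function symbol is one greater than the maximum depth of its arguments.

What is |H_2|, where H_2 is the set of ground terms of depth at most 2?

9

If N_k denotes the number of depth-≤k ground terms, the 3 constants give N_0 = 3, and each function symbol of arity r contributes N_{k-1}^r new terms at level k: N_k = 3 + N_{k-1}.
N_0 = 3
N_1 = 3 + 3 = 6
N_2 = 3 + 6 = 9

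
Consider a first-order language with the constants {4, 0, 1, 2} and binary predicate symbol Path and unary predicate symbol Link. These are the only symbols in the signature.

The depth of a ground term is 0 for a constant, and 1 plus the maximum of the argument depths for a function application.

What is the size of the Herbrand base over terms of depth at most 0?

First count ground terms of depth ≤ 0.
With no function symbols every ground term is a constant, so there are exactly 4 ground terms at every depth bound.
N_0 = 4
Explicitly: 4, 0, 1, 2.
So |H| = 4.
For each predicate symbol, the number of ground atoms is |H| raised to its arity; summing:
  Path: 4^2 = 16;  Link: 4
Total ground atoms: 16 + 4 = 20.

20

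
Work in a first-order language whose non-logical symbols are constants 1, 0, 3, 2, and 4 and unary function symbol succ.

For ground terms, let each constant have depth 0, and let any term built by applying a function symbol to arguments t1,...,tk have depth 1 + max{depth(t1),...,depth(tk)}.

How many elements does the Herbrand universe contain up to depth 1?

Count level by level. With function symbols succ/1, the terms of depth ≤ k are the 5 constants together with each function applied to depth-≤(k−1) tuples, so N_k = 5 + N_{k-1}.
N_0 = 5
N_1 = 5 + 5 = 10

10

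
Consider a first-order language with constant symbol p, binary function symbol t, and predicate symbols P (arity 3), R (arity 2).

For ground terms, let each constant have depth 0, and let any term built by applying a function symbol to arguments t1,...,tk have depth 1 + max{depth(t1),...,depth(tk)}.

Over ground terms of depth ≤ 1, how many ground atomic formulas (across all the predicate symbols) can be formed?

First count ground terms of depth ≤ 1.
Let N_k = |{terms of depth ≤ k}|. Then N_0 = 1 and N_k = 1 + N_{k-1}^2 for k ≥ 1 (one summand per function symbol, arity giving the exponent).
N_0 = 1
N_1 = 1 + 1^2 = 2
So |H| = 2.
Each predicate of arity r yields |H|^r ground atoms (one per choice of an r-tuple from H):
  P: 2^3 = 8;  R: 2^2 = 4
Total ground atoms: 8 + 4 = 12.

12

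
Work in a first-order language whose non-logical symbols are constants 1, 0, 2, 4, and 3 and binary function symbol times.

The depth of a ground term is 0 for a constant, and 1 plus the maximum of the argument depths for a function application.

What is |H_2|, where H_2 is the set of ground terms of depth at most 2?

905

Let N_k = |{terms of depth ≤ k}|. Then N_0 = 5 and N_k = 5 + N_{k-1}^2 for k ≥ 1 (one summand per function symbol, arity giving the exponent).
N_0 = 5
N_1 = 5 + 5^2 = 30
N_2 = 5 + 30^2 = 905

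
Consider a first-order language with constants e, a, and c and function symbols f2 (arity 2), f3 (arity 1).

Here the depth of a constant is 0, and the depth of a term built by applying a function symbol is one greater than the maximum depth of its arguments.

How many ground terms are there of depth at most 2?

Write N_k for the number of ground terms of depth ≤ k. A term of depth ≤ k is either a constant or a function symbol applied to arguments of depth ≤ k−1, so N_k = 3 + N_{k-1}^2 + N_{k-1}.
N_0 = 3
N_1 = 3 + 3^2 + 3 = 15
N_2 = 3 + 15^2 + 15 = 243

243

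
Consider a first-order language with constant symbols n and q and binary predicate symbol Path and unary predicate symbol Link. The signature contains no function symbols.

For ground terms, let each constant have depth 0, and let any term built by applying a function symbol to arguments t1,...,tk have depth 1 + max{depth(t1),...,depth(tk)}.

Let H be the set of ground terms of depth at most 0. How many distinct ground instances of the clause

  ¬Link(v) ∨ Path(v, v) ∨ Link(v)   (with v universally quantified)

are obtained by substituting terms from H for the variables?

2

Ground terms of depth ≤ 0:
  With no function symbols every ground term is a constant, so there are exactly 2 ground terms at every depth bound.
  N_0 = 2
So there are 2 ground terms available for substitution.
There is 1 variable to instantiate (v),  occurring in at least one literal, so different choices give different ground instances.
Number of ground instances = 2.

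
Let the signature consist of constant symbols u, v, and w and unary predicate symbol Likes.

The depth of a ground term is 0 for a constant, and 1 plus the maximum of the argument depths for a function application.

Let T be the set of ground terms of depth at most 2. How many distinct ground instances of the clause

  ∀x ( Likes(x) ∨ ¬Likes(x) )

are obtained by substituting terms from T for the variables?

Ground terms of depth ≤ 2:
  With no function symbols every ground term is a constant, so there are exactly 3 ground terms at every depth bound.
  N_0 = 3
  N_1 = 3
  N_2 = 3
  Explicitly: u, v, w.
So there are 3 ground terms available for substitution.
The variable x ranges independently over the available ground terms, and distinct assignments produce distinct instances.
Number of ground instances = 3.

3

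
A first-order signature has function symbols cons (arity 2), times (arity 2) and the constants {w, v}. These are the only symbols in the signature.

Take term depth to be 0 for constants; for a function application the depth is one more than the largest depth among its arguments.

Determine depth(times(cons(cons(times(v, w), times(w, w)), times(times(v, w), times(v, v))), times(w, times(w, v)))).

depth(times(v, w)) = 1 + max(0, 0) = 1
depth(times(w, w)) = 1 + max(0, 0) = 1
depth(cons(times(v, w), times(w, w))) = 1 + max(1, 1) = 2
depth(times(v, v)) = 1 + max(0, 0) = 1
depth(times(times(v, w), times(v, v))) = 1 + max(1, 1) = 2
depth(cons(cons(times(v, w), times(w, w)), times(times(v, w), times(v, v)))) = 1 + max(2, 2) = 3
depth(times(w, v)) = 1 + max(0, 0) = 1
depth(times(w, times(w, v))) = 1 + max(0, 1) = 2
depth(times(cons(cons(times(v, w), times(w, w)), times(times(v, w), times(v, v))), times(w, times(w, v)))) = 1 + max(3, 2) = 4

4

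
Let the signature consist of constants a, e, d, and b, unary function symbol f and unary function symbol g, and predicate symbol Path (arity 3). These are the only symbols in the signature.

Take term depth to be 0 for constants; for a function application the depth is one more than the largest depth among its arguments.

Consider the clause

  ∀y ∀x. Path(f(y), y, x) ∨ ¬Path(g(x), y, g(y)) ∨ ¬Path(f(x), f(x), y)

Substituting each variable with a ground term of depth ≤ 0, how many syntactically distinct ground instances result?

16

Ground terms of depth ≤ 0:
  Count level by level. With function symbols f/1, g/1, the terms of depth ≤ k are the 4 constants together with each function applied to depth-≤(k−1) tuples, so N_k = 4 + N_{k-1} + N_{k-1}.
  N_0 = 4
  Explicitly: a, e, d, b.
So there are 4 ground terms available for substitution.
The clause has 2 distinct variables (y, x), each appearing in the body. In the free term algebra distinct substitutions yield syntactically distinct ground instances.
Number of ground instances = 4^2 = 16.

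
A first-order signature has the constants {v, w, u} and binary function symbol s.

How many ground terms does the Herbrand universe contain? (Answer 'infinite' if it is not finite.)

The signature has at least one function symbol (s, arity 2) and at least one constant (v).
Iterating s gives infinitely many distinct ground terms: v, s(v, v), s(s(v, v), s(v, v)), ...
So the Herbrand universe is infinite.

infinite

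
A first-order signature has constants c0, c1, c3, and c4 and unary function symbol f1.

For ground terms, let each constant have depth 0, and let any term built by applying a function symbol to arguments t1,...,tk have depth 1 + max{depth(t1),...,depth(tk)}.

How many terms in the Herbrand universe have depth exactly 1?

4

If N_k denotes the number of depth-≤k ground terms, the 4 constants give N_0 = 4, and each function symbol of arity r contributes N_{k-1}^r new terms at level k: N_k = 4 + N_{k-1}.
N_0 = 4
N_1 = 4 + 4 = 8
Terms of depth exactly 1: N_1 − N_0 = 8 − 4 = 4.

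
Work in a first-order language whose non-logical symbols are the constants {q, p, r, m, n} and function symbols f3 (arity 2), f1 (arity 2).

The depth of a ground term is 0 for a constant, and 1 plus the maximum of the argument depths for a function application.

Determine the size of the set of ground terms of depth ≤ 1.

Write N_k for the number of ground terms of depth ≤ k. A term of depth ≤ k is either a constant or a function symbol applied to arguments of depth ≤ k−1, so N_k = 5 + N_{k-1}^2 + N_{k-1}^2.
N_0 = 5
N_1 = 5 + 5^2 + 5^2 = 55

55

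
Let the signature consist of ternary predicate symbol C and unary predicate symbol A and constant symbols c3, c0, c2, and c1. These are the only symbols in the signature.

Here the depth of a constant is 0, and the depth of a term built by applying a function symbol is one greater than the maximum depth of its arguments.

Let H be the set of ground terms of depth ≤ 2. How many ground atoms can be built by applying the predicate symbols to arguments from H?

68

First count ground terms of depth ≤ 2.
With no function symbols every ground term is a constant, so there are exactly 4 ground terms at every depth bound.
N_0 = 4
N_1 = 4
N_2 = 4
Explicitly: c3, c0, c2, c1.
So |H| = 4.
A ground atom is a predicate applied to a tuple of terms from H, so the count is the sum over predicates of |H|^arity:
  C: 4^3 = 64;  A: 4
Total ground atoms: 64 + 4 = 68.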